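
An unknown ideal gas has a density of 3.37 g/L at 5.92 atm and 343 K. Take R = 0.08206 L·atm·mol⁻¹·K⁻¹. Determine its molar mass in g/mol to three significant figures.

ρ = PM/(RT) ⇒ M = ρRT/P = (3.37 × 0.08206 × 343.0) / 5.92

M ≈ 16.0 g/mol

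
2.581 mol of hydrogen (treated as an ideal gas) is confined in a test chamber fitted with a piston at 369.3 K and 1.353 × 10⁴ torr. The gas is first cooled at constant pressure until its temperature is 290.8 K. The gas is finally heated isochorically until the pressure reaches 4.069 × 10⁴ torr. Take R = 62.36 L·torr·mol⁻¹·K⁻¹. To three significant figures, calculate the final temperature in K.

T₃ ≈ 875 K

From PV = nRT: V₁ = nRT₁/P₁ = 4.393 L.
P constant ⇒ V ∝ T: P₂ = P₁; V₂ = V₁·(T₂/T₁) = 3.459 L.
Isochoric, so P/T is constant: V₃ = V₂; T₃ = T₂·(P₃/P₂) = 874.5 K.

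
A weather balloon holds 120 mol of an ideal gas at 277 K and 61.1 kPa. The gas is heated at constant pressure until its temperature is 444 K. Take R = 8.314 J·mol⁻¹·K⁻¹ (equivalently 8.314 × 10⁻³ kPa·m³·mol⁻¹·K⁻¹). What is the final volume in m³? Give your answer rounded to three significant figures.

V₂ ≈ 7.25 m³

From PV = nRT: V₁ = nRT₁/P₁ = 4.523 m³.
Isobaric, so V/T is constant: P₂ = P₁; V₂ = V₁·(T₂/T₁) = 7.250 m³.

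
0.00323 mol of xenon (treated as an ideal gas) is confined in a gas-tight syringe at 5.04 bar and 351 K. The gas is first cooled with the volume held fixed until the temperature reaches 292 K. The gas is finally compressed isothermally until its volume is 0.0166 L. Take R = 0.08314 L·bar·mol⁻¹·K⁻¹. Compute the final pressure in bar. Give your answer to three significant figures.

From PV = nRT: V₁ = nRT₁/P₁ = 0.01870 L.
V constant ⇒ P ∝ T: V₂ = V₁; P₂ = P₁·(T₂/T₁) = 4.193 bar.
T constant ⇒ Boyle's law P V = const: T₃ = T₂; P₃ = P₂·(V₂/V₃) = 4.724 bar.

P₃ ≈ 4.72 bar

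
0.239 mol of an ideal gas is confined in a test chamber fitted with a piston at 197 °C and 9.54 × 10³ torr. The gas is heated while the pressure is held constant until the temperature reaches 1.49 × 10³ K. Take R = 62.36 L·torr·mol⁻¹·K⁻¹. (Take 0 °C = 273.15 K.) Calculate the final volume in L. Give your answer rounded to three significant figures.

Convert: T₁ = 470.1 K.
From PV = nRT: V₁ = nRT₁/P₁ = 0.7345 L.
Isobaric, so V/T is constant: P₂ = P₁; V₂ = V₁·(T₂/T₁) = 2.328 L.

V₂ ≈ 2.33 L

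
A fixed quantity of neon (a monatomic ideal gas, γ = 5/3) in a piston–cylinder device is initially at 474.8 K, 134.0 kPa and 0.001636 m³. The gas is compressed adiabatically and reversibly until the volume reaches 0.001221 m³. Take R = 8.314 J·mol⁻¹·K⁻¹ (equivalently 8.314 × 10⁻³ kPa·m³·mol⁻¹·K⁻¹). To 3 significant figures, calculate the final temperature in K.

T₂ ≈ 577 K

Adiabatic (γ = 5/3), T V^(γ−1) and P V^γ constant: T₂ = T₁·(V₁/V₂)^(γ−1) = 577.1 K; P₂ = P₁·(V₁/V₂)^γ = 218.2 kPa.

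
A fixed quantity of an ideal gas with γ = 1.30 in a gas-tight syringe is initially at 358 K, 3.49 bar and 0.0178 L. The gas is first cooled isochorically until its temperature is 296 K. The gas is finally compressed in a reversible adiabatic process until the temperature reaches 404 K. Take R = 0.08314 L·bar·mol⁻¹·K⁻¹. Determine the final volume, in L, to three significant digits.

V constant ⇒ P ∝ T: V₂ = V₁; P₂ = P₁·(T₂/T₁) = 2.886 bar.
Reversible adiabatic, γ = 1.30: P₃ = P₂·(T₃/T₂)^(γ/(γ−1)) = 11.11 bar; V₃ = V₂·(T₂/T₃)^(1/(γ−1)) = 0.006311 L.

V₃ ≈ 0.00631 L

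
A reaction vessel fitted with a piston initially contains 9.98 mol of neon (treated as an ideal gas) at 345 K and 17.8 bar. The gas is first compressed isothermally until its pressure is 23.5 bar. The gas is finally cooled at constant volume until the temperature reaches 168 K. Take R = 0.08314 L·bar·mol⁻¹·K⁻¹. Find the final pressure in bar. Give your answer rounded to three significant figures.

From PV = nRT: V₁ = nRT₁/P₁ = 16.08 L.
T constant ⇒ Boyle's law P V = const: T₂ = T₁; V₂ = V₁·(P₁/P₂) = 12.18 L.
V constant ⇒ P ∝ T: V₃ = V₂; P₃ = P₂·(T₃/T₂) = 11.44 bar.

P₃ ≈ 11.4 bar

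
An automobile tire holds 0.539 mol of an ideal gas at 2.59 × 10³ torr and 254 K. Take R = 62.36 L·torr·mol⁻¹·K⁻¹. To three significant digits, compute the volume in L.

PV = nRT ⇒ V = nRT/P = (0.539 × 62.36 × 254) / 2.59e+03

V ≈ 3.30 L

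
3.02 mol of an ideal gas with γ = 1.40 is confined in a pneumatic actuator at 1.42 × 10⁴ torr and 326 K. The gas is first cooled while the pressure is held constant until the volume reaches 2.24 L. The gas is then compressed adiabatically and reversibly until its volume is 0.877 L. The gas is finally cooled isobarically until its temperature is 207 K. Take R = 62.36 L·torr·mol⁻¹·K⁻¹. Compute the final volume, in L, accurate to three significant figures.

From PV = nRT: V₁ = nRT₁/P₁ = 4.324 L.
P constant ⇒ V ∝ T: P₂ = P₁; T₂ = T₁·(V₂/V₁) = 168.9 K.
Reversible adiabatic, γ = 1.40: T₃ = T₂·(V₂/V₃)^(γ−1) = 245.8 K; P₃ = P₂·(V₂/V₃)^γ = 5.278e+04 torr.
P constant ⇒ V ∝ T: P₄ = P₃; V₄ = V₃·(T₄/T₃) = 0.7387 L.

V₄ ≈ 0.739 L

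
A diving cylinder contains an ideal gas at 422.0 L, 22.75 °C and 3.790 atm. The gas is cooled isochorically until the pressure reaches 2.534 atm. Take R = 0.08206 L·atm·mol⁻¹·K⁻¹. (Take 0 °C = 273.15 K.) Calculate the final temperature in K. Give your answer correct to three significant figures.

Convert: T₁ = 295.9 K.
Isochoric, so P/T is constant: V₂ = V₁; T₂ = T₁·(P₂/P₁) = 197.8 K.

T₂ ≈ 198 K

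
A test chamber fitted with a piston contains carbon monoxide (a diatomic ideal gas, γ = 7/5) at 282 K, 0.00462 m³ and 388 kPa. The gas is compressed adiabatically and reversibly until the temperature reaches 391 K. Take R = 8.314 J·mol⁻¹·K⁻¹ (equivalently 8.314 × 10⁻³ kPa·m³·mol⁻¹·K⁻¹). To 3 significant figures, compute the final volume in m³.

V₂ ≈ 0.00204 m³

Reversible adiabatic, γ = 7/5: P₂ = P₁·(T₂/T₁)^(γ/(γ−1)) = 1218 kPa; V₂ = V₁·(T₁/T₂)^(1/(γ−1)) = 0.002041 m³.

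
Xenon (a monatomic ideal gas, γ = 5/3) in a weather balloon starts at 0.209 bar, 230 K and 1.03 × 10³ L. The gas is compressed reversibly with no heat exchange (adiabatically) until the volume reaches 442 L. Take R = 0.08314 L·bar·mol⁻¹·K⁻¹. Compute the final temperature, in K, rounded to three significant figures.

T₂ ≈ 404 K

Reversible adiabatic, γ = 5/3: T₂ = T₁·(V₁/V₂)^(γ−1) = 404.3 K; P₂ = P₁·(V₁/V₂)^γ = 0.8561 bar.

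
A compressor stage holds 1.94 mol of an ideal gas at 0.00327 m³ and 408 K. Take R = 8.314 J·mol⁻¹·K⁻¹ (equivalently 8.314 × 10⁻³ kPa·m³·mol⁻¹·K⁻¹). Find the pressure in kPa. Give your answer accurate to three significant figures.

PV = nRT ⇒ P = nRT/V = (1.94 × 8.314 × 10⁻³ × 408) / 0.00327

P ≈ 2.01e+03 kPa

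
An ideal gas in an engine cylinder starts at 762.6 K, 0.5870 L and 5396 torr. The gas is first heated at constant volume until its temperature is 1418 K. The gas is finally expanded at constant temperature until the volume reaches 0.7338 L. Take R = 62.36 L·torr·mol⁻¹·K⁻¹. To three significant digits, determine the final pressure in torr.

P₃ ≈ 8.03e+03 torr

Isochoric, so P/T is constant: V₂ = V₁; P₂ = P₁·(T₂/T₁) = 1.003e+04 torr.
T constant ⇒ Boyle's law P V = const: T₃ = T₂; P₃ = P₂·(V₂/V₃) = 8026 torr.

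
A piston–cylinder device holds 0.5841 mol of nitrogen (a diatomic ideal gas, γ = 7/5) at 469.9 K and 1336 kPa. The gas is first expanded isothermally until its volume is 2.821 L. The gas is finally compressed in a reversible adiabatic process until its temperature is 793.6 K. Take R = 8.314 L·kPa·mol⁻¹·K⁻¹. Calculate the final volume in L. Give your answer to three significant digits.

From PV = nRT: V₁ = nRT₁/P₁ = 1.708 L.
T constant ⇒ Boyle's law P V = const: T₂ = T₁; P₂ = P₁·(V₁/V₂) = 808.9 kPa.
Adiabatic (γ = 7/5), T V^(γ−1) and P V^γ constant: P₃ = P₂·(T₃/T₂)^(γ/(γ−1)) = 5064 kPa; V₃ = V₂·(T₂/T₃)^(1/(γ−1)) = 0.7610 L.

V₃ ≈ 0.761 L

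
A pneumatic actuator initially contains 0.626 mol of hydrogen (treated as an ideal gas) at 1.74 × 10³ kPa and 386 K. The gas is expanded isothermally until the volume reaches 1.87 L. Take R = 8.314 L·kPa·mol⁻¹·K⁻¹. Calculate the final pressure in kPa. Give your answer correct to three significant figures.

P₂ ≈ 1.07e+03 kPa

From PV = nRT: V₁ = nRT₁/P₁ = 1.155 L.
Isothermal, so P V is constant: T₂ = T₁; P₂ = P₁·(V₁/V₂) = 1074 kPa.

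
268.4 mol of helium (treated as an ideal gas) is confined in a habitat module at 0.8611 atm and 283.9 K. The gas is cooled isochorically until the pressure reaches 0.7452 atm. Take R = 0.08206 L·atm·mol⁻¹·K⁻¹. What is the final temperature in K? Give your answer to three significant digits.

From PV = nRT: V₁ = nRT₁/P₁ = 7261 L.
Isochoric, so P/T is constant: V₂ = V₁; T₂ = T₁·(P₂/P₁) = 245.7 K.

T₂ ≈ 246 K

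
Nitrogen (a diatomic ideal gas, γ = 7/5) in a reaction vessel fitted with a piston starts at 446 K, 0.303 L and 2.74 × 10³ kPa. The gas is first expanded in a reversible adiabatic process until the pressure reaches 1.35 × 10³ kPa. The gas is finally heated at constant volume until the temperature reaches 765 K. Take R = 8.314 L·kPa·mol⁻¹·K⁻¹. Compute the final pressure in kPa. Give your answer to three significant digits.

P₃ ≈ 2.83e+03 kPa

Adiabatic (γ = 7/5), T V^(γ−1) and P V^γ constant: T₂ = T₁·(P₂/P₁)^((γ−1)/γ) = 364.3 K; V₂ = V₁·(P₁/P₂)^(1/γ) = 0.5024 L.
V constant ⇒ P ∝ T: V₃ = V₂; P₃ = P₂·(T₃/T₂) = 2835 kPa.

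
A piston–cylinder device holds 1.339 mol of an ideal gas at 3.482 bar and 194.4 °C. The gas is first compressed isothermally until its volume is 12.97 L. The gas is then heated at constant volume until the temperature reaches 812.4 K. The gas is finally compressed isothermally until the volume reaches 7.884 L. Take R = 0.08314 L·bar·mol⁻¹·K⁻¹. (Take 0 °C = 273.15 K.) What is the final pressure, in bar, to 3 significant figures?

Convert: T₁ = 467.5 K.
From PV = nRT: V₁ = nRT₁/P₁ = 14.95 L.
T constant ⇒ Boyle's law P V = const: T₂ = T₁; P₂ = P₁·(V₁/V₂) = 4.013 bar.
Isochoric, so P/T is constant: V₃ = V₂; P₃ = P₂·(T₃/T₂) = 6.973 bar.
T constant ⇒ Boyle's law P V = const: T₄ = T₃; P₄ = P₃·(V₃/V₄) = 11.47 bar.

P₄ ≈ 11.5 bar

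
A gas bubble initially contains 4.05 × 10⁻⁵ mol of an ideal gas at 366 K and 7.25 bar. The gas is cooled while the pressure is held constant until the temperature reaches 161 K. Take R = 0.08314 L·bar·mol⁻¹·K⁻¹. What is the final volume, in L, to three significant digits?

From PV = nRT: V₁ = nRT₁/P₁ = 0.0001700 L.
P constant ⇒ V ∝ T: P₂ = P₁; V₂ = V₁·(T₂/T₁) = 7.477e-05 L.

V₂ ≈ 7.48e-05 L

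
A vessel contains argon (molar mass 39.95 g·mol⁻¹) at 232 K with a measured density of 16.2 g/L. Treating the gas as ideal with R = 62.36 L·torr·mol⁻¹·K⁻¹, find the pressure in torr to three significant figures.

P ≈ 5.87e+03 torr

ρ = PM/(RT) ⇒ P = ρRT/M = (16.2 × 62.36 × 232.0) / 39.95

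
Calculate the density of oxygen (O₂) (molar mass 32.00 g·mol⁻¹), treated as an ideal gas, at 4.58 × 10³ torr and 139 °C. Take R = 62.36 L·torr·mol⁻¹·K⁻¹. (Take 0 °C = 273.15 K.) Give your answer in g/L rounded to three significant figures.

ρ = PM/(RT) = (4.58e+03 × 32.00) / (62.36 × 412.1)

ρ ≈ 5.70 g/L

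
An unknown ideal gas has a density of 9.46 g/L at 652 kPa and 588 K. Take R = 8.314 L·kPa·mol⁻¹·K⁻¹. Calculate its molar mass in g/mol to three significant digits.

ρ = PM/(RT) ⇒ M = ρRT/P = (9.46 × 8.314 × 588.0) / 652

M ≈ 70.9 g/mol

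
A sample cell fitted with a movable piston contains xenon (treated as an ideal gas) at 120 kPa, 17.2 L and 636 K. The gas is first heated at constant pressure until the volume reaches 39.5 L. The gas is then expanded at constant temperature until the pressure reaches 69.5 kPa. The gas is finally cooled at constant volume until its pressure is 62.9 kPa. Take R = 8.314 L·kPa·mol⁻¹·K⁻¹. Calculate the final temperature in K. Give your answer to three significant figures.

T₄ ≈ 1.32e+03 K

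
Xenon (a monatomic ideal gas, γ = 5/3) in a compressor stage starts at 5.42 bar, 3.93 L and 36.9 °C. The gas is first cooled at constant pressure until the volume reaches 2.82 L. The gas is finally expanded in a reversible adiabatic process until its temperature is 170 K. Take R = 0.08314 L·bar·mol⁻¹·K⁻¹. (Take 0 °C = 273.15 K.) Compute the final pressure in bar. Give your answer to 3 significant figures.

P₃ ≈ 2.77 bar

Convert: T₁ = 310.0 K.
P constant ⇒ V ∝ T: P₂ = P₁; T₂ = T₁·(V₂/V₁) = 222.5 K.
Reversible adiabatic, γ = 5/3: P₃ = P₂·(T₃/T₂)^(γ/(γ−1)) = 2.766 bar; V₃ = V₂·(T₂/T₃)^(1/(γ−1)) = 4.222 L.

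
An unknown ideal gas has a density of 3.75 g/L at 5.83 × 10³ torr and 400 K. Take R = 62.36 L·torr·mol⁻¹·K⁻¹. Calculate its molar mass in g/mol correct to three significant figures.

M ≈ 16.0 g/mol

ρ = PM/(RT) ⇒ M = ρRT/P = (3.75 × 62.36 × 400.0) / 5.83e+03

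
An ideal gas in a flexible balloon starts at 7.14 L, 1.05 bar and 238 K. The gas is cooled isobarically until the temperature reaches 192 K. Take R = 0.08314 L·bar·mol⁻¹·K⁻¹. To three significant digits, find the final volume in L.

V₂ ≈ 5.76 L

Isobaric, so V/T is constant: P₂ = P₁; V₂ = V₁·(T₂/T₁) = 5.760 L.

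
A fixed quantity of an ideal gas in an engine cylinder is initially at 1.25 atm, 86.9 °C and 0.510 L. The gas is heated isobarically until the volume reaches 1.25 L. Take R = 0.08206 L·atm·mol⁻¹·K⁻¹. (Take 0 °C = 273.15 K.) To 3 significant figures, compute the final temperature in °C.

T₂ ≈ 609 °C

Convert: T₁ = 360.0 K.
Isobaric, so V/T is constant: P₂ = P₁; T₂ = T₁·(V₂/V₁) = 882.5 K.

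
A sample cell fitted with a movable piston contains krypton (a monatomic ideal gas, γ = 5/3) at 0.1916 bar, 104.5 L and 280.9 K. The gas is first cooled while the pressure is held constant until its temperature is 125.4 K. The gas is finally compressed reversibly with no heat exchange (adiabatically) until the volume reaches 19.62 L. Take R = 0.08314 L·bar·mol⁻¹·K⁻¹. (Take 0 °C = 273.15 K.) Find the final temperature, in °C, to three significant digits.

T₃ ≈ -49.8 °C

Isobaric, so V/T is constant: P₂ = P₁; V₂ = V₁·(T₂/T₁) = 46.65 L.
Reversible adiabatic, γ = 5/3: T₃ = T₂·(V₂/V₃)^(γ−1) = 223.4 K; P₃ = P₂·(V₂/V₃)^γ = 0.8116 bar.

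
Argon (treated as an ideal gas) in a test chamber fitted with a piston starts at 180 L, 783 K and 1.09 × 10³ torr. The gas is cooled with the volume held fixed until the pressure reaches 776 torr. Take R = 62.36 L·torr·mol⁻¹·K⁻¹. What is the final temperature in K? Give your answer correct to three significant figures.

Isochoric, so P/T is constant: V₂ = V₁; T₂ = T₁·(P₂/P₁) = 557.4 K.

T₂ ≈ 557 K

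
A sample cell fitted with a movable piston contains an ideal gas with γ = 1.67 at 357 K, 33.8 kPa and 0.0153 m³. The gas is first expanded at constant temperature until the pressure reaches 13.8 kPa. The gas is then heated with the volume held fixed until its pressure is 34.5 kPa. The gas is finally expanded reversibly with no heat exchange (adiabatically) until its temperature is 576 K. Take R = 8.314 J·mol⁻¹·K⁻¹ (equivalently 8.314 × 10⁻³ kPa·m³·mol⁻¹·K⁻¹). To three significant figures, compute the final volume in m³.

V₄ ≈ 0.0720 m³

T constant ⇒ Boyle's law P V = const: T₂ = T₁; V₂ = V₁·(P₁/P₂) = 0.03747 m³.
Isochoric, so P/T is constant: V₃ = V₂; T₃ = T₂·(P₃/P₂) = 892.5 K.
Adiabatic (γ = 1.67), T V^(γ−1) and P V^γ constant: P₄ = P₃·(T₄/T₃)^(γ/(γ−1)) = 11.58 kPa; V₄ = V₃·(T₃/T₄)^(1/(γ−1)) = 0.07204 m³.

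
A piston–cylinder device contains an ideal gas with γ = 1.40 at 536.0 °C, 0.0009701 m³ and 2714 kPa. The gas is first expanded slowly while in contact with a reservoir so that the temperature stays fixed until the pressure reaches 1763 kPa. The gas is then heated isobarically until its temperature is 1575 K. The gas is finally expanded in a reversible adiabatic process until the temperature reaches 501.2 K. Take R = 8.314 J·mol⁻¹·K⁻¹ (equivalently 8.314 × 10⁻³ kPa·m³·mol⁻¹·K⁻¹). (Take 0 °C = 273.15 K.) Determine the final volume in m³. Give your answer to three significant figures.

Convert: T₁ = 809.1 K.
T constant ⇒ Boyle's law P V = const: T₂ = T₁; V₂ = V₁·(P₁/P₂) = 0.001493 m³.
P constant ⇒ V ∝ T: P₃ = P₂; V₃ = V₂·(T₃/T₂) = 0.002907 m³.
Adiabatic (γ = 1.40), T V^(γ−1) and P V^γ constant: P₄ = P₃·(T₄/T₃)^(γ/(γ−1)) = 32.05 kPa; V₄ = V₃·(T₃/T₄)^(1/(γ−1)) = 0.05089 m³.

V₄ ≈ 0.0509 m³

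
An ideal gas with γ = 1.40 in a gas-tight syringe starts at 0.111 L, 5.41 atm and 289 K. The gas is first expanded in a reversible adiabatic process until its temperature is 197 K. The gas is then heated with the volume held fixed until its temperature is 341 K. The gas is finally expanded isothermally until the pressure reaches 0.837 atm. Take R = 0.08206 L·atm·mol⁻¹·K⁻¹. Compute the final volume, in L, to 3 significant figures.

Adiabatic (γ = 1.40), T V^(γ−1) and P V^γ constant: P₂ = P₁·(T₂/T₁)^(γ/(γ−1)) = 1.415 atm; V₂ = V₁·(T₁/T₂)^(1/(γ−1)) = 0.2893 L.
V constant ⇒ P ∝ T: V₃ = V₂; P₃ = P₂·(T₃/T₂) = 2.449 atm.
Isothermal, so P V is constant: T₄ = T₃; V₄ = V₃·(P₃/P₄) = 0.8465 L.

V₄ ≈ 0.847 L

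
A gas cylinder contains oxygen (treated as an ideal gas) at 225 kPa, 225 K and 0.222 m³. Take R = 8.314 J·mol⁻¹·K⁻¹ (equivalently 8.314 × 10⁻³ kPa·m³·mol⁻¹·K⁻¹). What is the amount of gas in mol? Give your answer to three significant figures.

n ≈ 26.7 mol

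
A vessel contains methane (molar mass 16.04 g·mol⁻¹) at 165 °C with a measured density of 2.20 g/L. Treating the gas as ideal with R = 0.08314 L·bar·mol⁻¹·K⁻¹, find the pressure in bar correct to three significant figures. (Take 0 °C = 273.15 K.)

P ≈ 5.00 bar

ρ = PM/(RT) ⇒ P = ρRT/M = (2.20 × 0.08314 × 438.1) / 16.04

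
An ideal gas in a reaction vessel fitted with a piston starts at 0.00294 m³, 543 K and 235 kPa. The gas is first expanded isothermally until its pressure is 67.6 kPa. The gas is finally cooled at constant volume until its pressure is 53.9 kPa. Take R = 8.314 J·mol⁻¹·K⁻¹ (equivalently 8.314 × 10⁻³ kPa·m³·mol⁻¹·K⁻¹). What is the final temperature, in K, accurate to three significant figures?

T₃ ≈ 433 K

T constant ⇒ Boyle's law P V = const: T₂ = T₁; V₂ = V₁·(P₁/P₂) = 0.01022 m³.
V constant ⇒ P ∝ T: V₃ = V₂; T₃ = T₂·(P₃/P₂) = 433.0 K.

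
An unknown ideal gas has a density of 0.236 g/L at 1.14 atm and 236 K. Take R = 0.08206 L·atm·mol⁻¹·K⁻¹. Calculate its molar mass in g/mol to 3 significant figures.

M ≈ 4.01 g/mol

ρ = PM/(RT) ⇒ M = ρRT/P = (0.236 × 0.08206 × 236.0) / 1.14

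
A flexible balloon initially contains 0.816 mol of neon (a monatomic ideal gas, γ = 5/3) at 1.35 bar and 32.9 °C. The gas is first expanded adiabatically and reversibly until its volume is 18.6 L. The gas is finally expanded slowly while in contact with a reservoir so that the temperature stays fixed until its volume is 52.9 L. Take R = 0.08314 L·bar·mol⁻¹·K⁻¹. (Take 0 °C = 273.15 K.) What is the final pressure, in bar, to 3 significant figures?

P₃ ≈ 0.346 bar

Convert: T₁ = 306.0 K.
From PV = nRT: V₁ = nRT₁/P₁ = 15.38 L.
Adiabatic (γ = 5/3), T V^(γ−1) and P V^γ constant: T₂ = T₁·(V₁/V₂)^(γ−1) = 269.6 K; P₂ = P₁·(V₁/V₂)^γ = 0.9834 bar.
Isothermal, so P V is constant: T₃ = T₂; P₃ = P₂·(V₂/V₃) = 0.3458 bar.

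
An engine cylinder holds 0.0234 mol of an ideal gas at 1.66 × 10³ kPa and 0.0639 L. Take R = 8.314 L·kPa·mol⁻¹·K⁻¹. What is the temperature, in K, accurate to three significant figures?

T ≈ 545 K

PV = nRT ⇒ T = PV/(nR) = (1.66e+03 × 0.0639) / (0.0234 × 8.314)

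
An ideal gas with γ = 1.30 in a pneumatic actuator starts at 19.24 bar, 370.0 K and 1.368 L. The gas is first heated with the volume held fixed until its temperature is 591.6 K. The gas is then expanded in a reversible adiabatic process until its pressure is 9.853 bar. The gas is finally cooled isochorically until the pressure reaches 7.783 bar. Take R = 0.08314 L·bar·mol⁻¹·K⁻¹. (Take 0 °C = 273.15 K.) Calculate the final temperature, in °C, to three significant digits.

T₄ ≈ 86.2 °C

Isochoric, so P/T is constant: V₂ = V₁; P₂ = P₁·(T₂/T₁) = 30.76 bar.
Adiabatic (γ = 1.30), T V^(γ−1) and P V^γ constant: T₃ = T₂·(P₃/P₂)^((γ−1)/γ) = 454.9 K; V₃ = V₂·(P₂/P₃)^(1/γ) = 3.284 L.
Isochoric, so P/T is constant: V₄ = V₃; T₄ = T₃·(P₄/P₃) = 359.3 K.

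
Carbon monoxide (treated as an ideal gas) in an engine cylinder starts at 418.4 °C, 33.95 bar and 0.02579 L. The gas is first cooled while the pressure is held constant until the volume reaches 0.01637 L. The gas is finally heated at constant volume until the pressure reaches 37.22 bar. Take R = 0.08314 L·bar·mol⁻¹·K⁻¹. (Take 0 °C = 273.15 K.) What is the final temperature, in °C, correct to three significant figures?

Convert: T₁ = 691.5 K.
Isobaric, so V/T is constant: P₂ = P₁; T₂ = T₁·(V₂/V₁) = 439.0 K.
V constant ⇒ P ∝ T: V₃ = V₂; T₃ = T₂·(P₃/P₂) = 481.2 K.

T₃ ≈ 208 °C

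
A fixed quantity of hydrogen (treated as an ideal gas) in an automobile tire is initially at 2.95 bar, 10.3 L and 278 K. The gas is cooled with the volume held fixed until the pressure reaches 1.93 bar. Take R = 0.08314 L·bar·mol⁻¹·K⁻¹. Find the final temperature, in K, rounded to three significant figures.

Isochoric, so P/T is constant: V₂ = V₁; T₂ = T₁·(P₂/P₁) = 181.9 K.

T₂ ≈ 182 K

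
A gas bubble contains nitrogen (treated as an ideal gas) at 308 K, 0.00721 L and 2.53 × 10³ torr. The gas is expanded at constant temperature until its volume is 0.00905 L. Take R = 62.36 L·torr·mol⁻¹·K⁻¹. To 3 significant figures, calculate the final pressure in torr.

T constant ⇒ Boyle's law P V = const: T₂ = T₁; P₂ = P₁·(V₁/V₂) = 2016 torr.

P₂ ≈ 2.02e+03 torr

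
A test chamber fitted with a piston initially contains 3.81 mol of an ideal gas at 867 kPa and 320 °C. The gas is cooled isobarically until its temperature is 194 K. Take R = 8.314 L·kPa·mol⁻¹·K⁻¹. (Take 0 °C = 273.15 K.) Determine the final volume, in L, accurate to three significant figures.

V₂ ≈ 7.09 L

Convert: T₁ = 593.1 K.
From PV = nRT: V₁ = nRT₁/P₁ = 21.67 L.
P constant ⇒ V ∝ T: P₂ = P₁; V₂ = V₁·(T₂/T₁) = 7.088 L.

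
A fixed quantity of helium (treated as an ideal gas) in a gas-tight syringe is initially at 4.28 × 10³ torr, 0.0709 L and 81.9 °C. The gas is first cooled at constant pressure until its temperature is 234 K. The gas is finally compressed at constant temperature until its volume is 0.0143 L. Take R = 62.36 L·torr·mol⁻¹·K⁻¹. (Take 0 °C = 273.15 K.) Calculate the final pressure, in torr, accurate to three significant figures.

P₃ ≈ 1.40e+04 torr

Convert: T₁ = 355.0 K.
Isobaric, so V/T is constant: P₂ = P₁; V₂ = V₁·(T₂/T₁) = 0.04673 L.
T constant ⇒ Boyle's law P V = const: T₃ = T₂; P₃ = P₂·(V₂/V₃) = 1.399e+04 torr.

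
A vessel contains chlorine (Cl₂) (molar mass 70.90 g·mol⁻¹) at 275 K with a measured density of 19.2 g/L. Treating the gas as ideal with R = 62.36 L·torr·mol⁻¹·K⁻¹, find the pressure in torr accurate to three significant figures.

ρ = PM/(RT) ⇒ P = ρRT/M = (19.2 × 62.36 × 275.0) / 70.90

P ≈ 4.64e+03 torr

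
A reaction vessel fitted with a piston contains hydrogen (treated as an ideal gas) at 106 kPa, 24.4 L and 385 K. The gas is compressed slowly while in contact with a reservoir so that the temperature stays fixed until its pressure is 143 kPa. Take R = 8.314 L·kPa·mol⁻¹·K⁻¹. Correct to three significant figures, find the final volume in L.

V₂ ≈ 18.1 L

Isothermal, so P V is constant: T₂ = T₁; V₂ = V₁·(P₁/P₂) = 18.09 L.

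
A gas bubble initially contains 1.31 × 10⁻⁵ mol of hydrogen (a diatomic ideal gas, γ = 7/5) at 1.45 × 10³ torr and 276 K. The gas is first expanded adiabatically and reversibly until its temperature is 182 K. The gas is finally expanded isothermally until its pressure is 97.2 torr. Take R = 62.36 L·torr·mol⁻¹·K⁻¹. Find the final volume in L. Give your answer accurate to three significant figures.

From PV = nRT: V₁ = nRT₁/P₁ = 0.0001555 L.
Reversible adiabatic, γ = 7/5: P₂ = P₁·(T₂/T₁)^(γ/(γ−1)) = 337.6 torr; V₂ = V₁·(T₁/T₂)^(1/(γ−1)) = 0.0004404 L.
T constant ⇒ Boyle's law P V = const: T₃ = T₂; V₃ = V₂·(P₂/P₃) = 0.001530 L.

V₃ ≈ 0.00153 L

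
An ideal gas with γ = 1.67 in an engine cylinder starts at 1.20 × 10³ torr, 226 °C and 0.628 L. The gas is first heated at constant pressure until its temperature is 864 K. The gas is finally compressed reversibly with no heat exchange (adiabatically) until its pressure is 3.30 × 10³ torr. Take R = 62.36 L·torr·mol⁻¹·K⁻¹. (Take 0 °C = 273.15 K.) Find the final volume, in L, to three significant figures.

V₃ ≈ 0.593 L

Convert: T₁ = 499.1 K.
Isobaric, so V/T is constant: P₂ = P₁; V₂ = V₁·(T₂/T₁) = 1.087 L.
Reversible adiabatic, γ = 1.67: T₃ = T₂·(P₃/P₂)^((γ−1)/γ) = 1297 K; V₃ = V₂·(P₂/P₃)^(1/γ) = 0.5932 L.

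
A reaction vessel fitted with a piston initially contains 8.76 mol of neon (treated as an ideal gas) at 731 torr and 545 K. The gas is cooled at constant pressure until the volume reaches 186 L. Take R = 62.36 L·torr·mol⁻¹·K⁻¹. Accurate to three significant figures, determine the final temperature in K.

T₂ ≈ 249 K

From PV = nRT: V₁ = nRT₁/P₁ = 407.3 L.
P constant ⇒ V ∝ T: P₂ = P₁; T₂ = T₁·(V₂/V₁) = 248.9 K.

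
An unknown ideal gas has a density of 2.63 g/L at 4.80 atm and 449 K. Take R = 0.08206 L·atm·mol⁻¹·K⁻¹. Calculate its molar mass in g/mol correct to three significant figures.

M ≈ 20.2 g/mol

ρ = PM/(RT) ⇒ M = ρRT/P = (2.63 × 0.08206 × 449.0) / 4.80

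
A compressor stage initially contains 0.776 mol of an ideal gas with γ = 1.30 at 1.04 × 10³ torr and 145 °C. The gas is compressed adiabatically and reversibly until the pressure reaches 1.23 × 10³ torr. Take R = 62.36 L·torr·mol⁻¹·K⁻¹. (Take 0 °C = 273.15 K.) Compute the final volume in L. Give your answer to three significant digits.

V₂ ≈ 17.1 L

Convert: T₁ = 418.1 K.
From PV = nRT: V₁ = nRT₁/P₁ = 19.46 L.
Adiabatic (γ = 1.30), T V^(γ−1) and P V^γ constant: T₂ = T₁·(P₂/P₁)^((γ−1)/γ) = 434.7 K; V₂ = V₁·(P₁/P₂)^(1/γ) = 17.10 L.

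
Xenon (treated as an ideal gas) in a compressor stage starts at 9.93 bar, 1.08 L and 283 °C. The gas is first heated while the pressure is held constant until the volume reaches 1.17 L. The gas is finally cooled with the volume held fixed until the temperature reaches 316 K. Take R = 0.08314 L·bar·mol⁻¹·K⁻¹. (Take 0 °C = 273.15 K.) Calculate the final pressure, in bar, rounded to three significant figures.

P₃ ≈ 5.21 bar

Convert: T₁ = 556.1 K.
P constant ⇒ V ∝ T: P₂ = P₁; T₂ = T₁·(V₂/V₁) = 602.5 K.
V constant ⇒ P ∝ T: V₃ = V₂; P₃ = P₂·(T₃/T₂) = 5.208 bar.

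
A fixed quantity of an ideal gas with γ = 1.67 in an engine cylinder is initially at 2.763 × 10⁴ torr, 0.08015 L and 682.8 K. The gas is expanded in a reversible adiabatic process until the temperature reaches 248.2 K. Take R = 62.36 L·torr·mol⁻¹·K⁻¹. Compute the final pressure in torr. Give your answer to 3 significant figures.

P₂ ≈ 2.22e+03 torr

Adiabatic (γ = 1.67), T V^(γ−1) and P V^γ constant: P₂ = P₁·(T₂/T₁)^(γ/(γ−1)) = 2218 torr; V₂ = V₁·(T₁/T₂)^(1/(γ−1)) = 0.3630 L.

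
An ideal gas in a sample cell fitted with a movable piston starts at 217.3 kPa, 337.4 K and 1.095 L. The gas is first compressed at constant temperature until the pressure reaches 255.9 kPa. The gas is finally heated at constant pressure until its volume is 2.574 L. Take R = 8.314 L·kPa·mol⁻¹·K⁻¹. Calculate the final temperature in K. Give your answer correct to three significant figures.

T₃ ≈ 934 K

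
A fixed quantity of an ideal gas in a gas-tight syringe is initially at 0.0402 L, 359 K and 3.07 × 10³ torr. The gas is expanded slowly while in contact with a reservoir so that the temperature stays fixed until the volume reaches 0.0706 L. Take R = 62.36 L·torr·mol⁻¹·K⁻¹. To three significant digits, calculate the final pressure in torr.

Isothermal, so P V is constant: T₂ = T₁; P₂ = P₁·(V₁/V₂) = 1748 torr.

P₂ ≈ 1.75e+03 torr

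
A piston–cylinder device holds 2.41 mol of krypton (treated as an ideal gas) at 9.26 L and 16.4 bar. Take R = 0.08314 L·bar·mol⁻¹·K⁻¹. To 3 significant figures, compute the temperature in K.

T ≈ 758 K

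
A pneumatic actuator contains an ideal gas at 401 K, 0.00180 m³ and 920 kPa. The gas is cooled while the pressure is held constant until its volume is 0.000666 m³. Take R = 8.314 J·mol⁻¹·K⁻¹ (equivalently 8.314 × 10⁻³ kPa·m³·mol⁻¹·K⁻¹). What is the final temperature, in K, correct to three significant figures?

T₂ ≈ 148 K

Isobaric, so V/T is constant: P₂ = P₁; T₂ = T₁·(V₂/V₁) = 148.4 K.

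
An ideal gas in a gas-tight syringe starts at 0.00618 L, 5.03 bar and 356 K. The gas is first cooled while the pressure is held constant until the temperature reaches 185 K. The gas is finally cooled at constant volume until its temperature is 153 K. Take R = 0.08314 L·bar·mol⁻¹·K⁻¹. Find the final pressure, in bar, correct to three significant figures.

P₃ ≈ 4.16 bar

Isobaric, so V/T is constant: P₂ = P₁; V₂ = V₁·(T₂/T₁) = 0.003212 L.
Isochoric, so P/T is constant: V₃ = V₂; P₃ = P₂·(T₃/T₂) = 4.160 bar.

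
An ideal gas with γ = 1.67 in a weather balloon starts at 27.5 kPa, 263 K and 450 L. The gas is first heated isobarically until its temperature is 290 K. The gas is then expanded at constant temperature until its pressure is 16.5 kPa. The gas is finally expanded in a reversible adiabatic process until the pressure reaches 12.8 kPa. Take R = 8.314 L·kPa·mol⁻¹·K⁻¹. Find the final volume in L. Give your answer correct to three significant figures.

Isobaric, so V/T is constant: P₂ = P₁; V₂ = V₁·(T₂/T₁) = 496.2 L.
T constant ⇒ Boyle's law P V = const: T₃ = T₂; V₃ = V₂·(P₂/P₃) = 827.0 L.
Reversible adiabatic, γ = 1.67: T₄ = T₃·(P₄/P₃)^((γ−1)/γ) = 261.9 K; V₄ = V₃·(P₃/P₄)^(1/γ) = 962.8 L.

V₄ ≈ 963 L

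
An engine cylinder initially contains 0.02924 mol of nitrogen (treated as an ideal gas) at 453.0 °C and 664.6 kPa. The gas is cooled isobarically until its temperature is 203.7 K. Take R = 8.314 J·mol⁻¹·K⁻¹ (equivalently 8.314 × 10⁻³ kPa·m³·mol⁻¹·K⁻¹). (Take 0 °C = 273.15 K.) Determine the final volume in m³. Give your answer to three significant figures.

Convert: T₁ = 726.1 K.
From PV = nRT: V₁ = nRT₁/P₁ = 0.0002656 m³.
Isobaric, so V/T is constant: P₂ = P₁; V₂ = V₁·(T₂/T₁) = 7.451e-05 m³.

V₂ ≈ 7.45e-05 m³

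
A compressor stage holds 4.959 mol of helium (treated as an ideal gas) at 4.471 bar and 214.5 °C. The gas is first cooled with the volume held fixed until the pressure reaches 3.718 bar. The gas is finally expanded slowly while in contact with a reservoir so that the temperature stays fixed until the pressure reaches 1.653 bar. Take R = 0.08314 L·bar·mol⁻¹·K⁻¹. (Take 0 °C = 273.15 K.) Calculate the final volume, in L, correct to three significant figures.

Convert: T₁ = 487.6 K.
From PV = nRT: V₁ = nRT₁/P₁ = 44.97 L.
Isochoric, so P/T is constant: V₂ = V₁; T₂ = T₁·(P₂/P₁) = 405.5 K.
Isothermal, so P V is constant: T₃ = T₂; V₃ = V₂·(P₂/P₃) = 101.1 L.

V₃ ≈ 101 L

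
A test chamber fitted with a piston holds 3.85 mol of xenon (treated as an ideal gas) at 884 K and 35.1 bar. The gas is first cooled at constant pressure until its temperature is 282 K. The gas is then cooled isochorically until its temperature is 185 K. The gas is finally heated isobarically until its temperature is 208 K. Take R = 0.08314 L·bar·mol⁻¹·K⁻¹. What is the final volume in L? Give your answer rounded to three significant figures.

V₄ ≈ 2.89 L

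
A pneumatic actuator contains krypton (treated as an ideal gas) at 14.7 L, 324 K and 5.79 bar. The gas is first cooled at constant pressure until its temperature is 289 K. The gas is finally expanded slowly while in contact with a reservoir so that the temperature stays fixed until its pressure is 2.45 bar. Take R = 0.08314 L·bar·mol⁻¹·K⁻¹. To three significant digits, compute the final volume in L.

V₃ ≈ 31.0 L

Isobaric, so V/T is constant: P₂ = P₁; V₂ = V₁·(T₂/T₁) = 13.11 L.
T constant ⇒ Boyle's law P V = const: T₃ = T₂; V₃ = V₂·(P₂/P₃) = 30.99 L.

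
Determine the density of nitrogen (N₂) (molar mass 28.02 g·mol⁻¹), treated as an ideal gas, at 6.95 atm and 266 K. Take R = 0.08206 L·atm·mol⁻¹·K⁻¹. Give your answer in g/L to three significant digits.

ρ = PM/(RT) = (6.95 × 28.02) / (0.08206 × 266.0)

ρ ≈ 8.92 g/L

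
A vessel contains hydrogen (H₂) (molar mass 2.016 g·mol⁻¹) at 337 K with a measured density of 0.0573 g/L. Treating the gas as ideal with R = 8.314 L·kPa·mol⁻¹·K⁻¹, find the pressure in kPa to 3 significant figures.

ρ = PM/(RT) ⇒ P = ρRT/M = (0.0573 × 8.314 × 337.0) / 2.016

P ≈ 79.6 kPa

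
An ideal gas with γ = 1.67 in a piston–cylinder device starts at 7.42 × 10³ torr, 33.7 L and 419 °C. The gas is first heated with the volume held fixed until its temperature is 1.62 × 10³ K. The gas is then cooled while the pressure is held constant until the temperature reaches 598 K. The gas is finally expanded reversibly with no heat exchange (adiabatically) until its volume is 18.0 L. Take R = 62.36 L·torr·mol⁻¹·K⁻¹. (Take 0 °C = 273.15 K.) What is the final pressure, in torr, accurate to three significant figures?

P₄ ≈ 9.37e+03 torr

Convert: T₁ = 692.1 K.
Isochoric, so P/T is constant: V₂ = V₁; P₂ = P₁·(T₂/T₁) = 1.737e+04 torr.
Isobaric, so V/T is constant: P₃ = P₂; V₃ = V₂·(T₃/T₂) = 12.44 L.
Adiabatic (γ = 1.67), T V^(γ−1) and P V^γ constant: T₄ = T₃·(V₃/V₄)^(γ−1) = 466.9 K; P₄ = P₃·(V₃/V₄)^γ = 9370 torr.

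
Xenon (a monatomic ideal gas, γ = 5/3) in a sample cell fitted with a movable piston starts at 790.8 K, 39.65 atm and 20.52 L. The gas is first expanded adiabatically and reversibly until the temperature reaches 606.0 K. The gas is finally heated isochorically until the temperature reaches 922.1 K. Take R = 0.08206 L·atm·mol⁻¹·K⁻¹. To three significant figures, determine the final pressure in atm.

P₃ ≈ 31.0 atm

Reversible adiabatic, γ = 5/3: P₂ = P₁·(T₂/T₁)^(γ/(γ−1)) = 20.38 atm; V₂ = V₁·(T₁/T₂)^(1/(γ−1)) = 30.59 L.
Isochoric, so P/T is constant: V₃ = V₂; P₃ = P₂·(T₃/T₂) = 31.01 atm.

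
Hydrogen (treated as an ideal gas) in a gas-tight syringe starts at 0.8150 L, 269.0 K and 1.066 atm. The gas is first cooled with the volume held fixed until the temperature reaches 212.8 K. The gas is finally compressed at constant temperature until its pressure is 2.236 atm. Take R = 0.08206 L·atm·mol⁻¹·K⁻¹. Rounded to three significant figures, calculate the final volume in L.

Isochoric, so P/T is constant: V₂ = V₁; P₂ = P₁·(T₂/T₁) = 0.8433 atm.
T constant ⇒ Boyle's law P V = const: T₃ = T₂; V₃ = V₂·(P₂/P₃) = 0.3074 L.

V₃ ≈ 0.307 L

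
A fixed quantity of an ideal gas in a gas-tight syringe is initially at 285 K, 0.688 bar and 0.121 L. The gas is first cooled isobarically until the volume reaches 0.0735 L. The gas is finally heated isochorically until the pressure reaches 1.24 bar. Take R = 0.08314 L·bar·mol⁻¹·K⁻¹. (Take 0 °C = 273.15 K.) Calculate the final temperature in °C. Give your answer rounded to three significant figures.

T₃ ≈ 38.9 °C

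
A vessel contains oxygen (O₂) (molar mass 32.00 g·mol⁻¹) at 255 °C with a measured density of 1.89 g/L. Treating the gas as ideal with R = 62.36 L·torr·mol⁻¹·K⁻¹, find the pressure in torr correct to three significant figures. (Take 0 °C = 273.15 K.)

ρ = PM/(RT) ⇒ P = ρRT/M = (1.89 × 62.36 × 528.1) / 32.00

P ≈ 1.95e+03 torr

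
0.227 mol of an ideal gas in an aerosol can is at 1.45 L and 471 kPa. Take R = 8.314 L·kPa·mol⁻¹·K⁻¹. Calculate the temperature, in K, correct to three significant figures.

T ≈ 362 K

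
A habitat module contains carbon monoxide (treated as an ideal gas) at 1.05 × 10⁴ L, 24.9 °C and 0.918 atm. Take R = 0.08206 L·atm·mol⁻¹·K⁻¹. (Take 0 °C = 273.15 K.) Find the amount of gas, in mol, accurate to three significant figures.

Convert: T = 298.05 K.
PV = nRT ⇒ n = PV/(RT) = (0.918 × 1.05e+04) / (0.08206 × 298.05)

n ≈ 394 mol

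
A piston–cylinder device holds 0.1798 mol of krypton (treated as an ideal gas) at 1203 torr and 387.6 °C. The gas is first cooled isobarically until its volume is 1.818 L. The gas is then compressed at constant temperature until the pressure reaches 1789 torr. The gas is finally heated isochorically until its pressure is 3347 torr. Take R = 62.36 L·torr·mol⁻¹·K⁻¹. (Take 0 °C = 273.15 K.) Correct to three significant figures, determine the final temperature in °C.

Convert: T₁ = 660.8 K.
From PV = nRT: V₁ = nRT₁/P₁ = 6.158 L.
P constant ⇒ V ∝ T: P₂ = P₁; T₂ = T₁·(V₂/V₁) = 195.1 K.
T constant ⇒ Boyle's law P V = const: T₃ = T₂; V₃ = V₂·(P₂/P₃) = 1.223 L.
Isochoric, so P/T is constant: V₄ = V₃; T₄ = T₃·(P₄/P₃) = 364.9 K.

T₄ ≈ 91.8 °C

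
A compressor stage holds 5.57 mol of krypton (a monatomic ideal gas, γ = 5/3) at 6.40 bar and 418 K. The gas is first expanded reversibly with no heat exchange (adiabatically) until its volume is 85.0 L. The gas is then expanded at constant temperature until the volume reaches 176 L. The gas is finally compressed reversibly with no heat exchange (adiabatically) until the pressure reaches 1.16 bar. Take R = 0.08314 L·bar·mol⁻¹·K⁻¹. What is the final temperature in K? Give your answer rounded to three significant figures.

From PV = nRT: V₁ = nRT₁/P₁ = 30.25 L.
Reversible adiabatic, γ = 5/3: T₂ = T₁·(V₁/V₂)^(γ−1) = 209.9 K; P₂ = P₁·(V₁/V₂)^γ = 1.144 bar.
T constant ⇒ Boyle's law P V = const: T₃ = T₂; P₃ = P₂·(V₂/V₃) = 0.5523 bar.
Reversible adiabatic, γ = 5/3: T₄ = T₃·(P₄/P₃)^((γ−1)/γ) = 282.4 K; V₄ = V₃·(P₃/P₄)^(1/γ) = 112.8 L.

T₄ ≈ 282 K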